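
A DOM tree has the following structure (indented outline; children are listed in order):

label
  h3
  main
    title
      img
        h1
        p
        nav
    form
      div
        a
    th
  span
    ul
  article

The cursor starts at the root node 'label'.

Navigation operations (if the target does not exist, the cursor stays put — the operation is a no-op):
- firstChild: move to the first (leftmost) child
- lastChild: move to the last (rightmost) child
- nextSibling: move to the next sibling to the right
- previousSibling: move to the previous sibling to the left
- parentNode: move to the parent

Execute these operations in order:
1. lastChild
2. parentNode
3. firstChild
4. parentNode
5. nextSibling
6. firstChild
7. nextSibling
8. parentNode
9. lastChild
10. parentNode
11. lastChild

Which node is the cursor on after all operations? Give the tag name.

After 1 (lastChild): article
After 2 (parentNode): label
After 3 (firstChild): h3
After 4 (parentNode): label
After 5 (nextSibling): label (no-op, stayed)
After 6 (firstChild): h3
After 7 (nextSibling): main
After 8 (parentNode): label
After 9 (lastChild): article
After 10 (parentNode): label
After 11 (lastChild): article

Answer: article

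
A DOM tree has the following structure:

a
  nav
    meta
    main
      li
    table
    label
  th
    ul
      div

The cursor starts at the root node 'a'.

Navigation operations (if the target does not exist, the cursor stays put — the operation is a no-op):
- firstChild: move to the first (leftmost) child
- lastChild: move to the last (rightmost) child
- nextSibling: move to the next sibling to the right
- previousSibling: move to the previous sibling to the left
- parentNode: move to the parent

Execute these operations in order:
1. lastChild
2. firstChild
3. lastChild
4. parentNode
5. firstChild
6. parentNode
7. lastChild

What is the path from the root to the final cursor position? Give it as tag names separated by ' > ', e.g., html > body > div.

Answer: a > th > ul > div

Derivation:
After 1 (lastChild): th
After 2 (firstChild): ul
After 3 (lastChild): div
After 4 (parentNode): ul
After 5 (firstChild): div
After 6 (parentNode): ul
After 7 (lastChild): div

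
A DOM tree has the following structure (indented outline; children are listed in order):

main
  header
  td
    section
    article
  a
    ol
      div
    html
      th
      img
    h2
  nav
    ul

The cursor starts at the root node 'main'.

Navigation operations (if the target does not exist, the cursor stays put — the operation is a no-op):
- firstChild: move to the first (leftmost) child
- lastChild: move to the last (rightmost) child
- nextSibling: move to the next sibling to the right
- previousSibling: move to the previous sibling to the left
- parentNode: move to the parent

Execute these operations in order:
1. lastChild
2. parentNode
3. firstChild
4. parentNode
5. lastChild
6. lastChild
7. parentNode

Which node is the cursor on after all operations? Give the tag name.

After 1 (lastChild): nav
After 2 (parentNode): main
After 3 (firstChild): header
After 4 (parentNode): main
After 5 (lastChild): nav
After 6 (lastChild): ul
After 7 (parentNode): nav

Answer: nav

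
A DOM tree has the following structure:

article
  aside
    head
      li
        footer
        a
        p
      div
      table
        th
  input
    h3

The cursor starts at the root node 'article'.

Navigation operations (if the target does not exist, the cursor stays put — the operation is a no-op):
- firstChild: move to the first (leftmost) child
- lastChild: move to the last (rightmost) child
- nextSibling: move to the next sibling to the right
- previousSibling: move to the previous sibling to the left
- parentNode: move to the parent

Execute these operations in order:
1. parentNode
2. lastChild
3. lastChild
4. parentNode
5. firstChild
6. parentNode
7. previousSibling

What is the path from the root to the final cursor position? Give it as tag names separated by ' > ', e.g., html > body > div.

After 1 (parentNode): article (no-op, stayed)
After 2 (lastChild): input
After 3 (lastChild): h3
After 4 (parentNode): input
After 5 (firstChild): h3
After 6 (parentNode): input
After 7 (previousSibling): aside

Answer: article > aside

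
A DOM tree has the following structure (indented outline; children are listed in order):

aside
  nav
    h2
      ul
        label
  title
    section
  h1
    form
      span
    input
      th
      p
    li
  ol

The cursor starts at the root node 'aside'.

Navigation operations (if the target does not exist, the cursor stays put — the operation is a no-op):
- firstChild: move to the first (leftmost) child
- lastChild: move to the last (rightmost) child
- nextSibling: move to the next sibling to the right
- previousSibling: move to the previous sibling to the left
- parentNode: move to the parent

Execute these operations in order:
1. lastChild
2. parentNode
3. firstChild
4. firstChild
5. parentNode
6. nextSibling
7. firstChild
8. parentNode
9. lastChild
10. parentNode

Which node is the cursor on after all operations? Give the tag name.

Answer: title

Derivation:
After 1 (lastChild): ol
After 2 (parentNode): aside
After 3 (firstChild): nav
After 4 (firstChild): h2
After 5 (parentNode): nav
After 6 (nextSibling): title
After 7 (firstChild): section
After 8 (parentNode): title
After 9 (lastChild): section
After 10 (parentNode): title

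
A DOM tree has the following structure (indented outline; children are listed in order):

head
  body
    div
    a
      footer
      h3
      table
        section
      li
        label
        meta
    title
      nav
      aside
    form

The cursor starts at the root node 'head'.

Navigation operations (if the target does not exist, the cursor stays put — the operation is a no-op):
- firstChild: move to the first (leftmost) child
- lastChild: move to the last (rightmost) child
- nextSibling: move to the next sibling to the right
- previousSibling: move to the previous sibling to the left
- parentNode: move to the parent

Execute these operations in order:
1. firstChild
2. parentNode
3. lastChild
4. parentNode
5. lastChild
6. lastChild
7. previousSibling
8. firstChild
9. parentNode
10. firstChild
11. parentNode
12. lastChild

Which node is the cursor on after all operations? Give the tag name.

Answer: aside

Derivation:
After 1 (firstChild): body
After 2 (parentNode): head
After 3 (lastChild): body
After 4 (parentNode): head
After 5 (lastChild): body
After 6 (lastChild): form
After 7 (previousSibling): title
After 8 (firstChild): nav
After 9 (parentNode): title
After 10 (firstChild): nav
After 11 (parentNode): title
After 12 (lastChild): aside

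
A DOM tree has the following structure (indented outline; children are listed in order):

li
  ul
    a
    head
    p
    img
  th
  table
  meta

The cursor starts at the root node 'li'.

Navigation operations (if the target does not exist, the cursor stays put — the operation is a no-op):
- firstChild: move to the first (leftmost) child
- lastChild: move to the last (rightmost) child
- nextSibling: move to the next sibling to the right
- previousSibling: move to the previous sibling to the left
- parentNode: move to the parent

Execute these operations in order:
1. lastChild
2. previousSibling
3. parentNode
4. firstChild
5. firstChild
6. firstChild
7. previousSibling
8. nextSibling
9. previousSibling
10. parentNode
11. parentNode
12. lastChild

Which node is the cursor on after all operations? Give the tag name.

After 1 (lastChild): meta
After 2 (previousSibling): table
After 3 (parentNode): li
After 4 (firstChild): ul
After 5 (firstChild): a
After 6 (firstChild): a (no-op, stayed)
After 7 (previousSibling): a (no-op, stayed)
After 8 (nextSibling): head
After 9 (previousSibling): a
After 10 (parentNode): ul
After 11 (parentNode): li
After 12 (lastChild): meta

Answer: meta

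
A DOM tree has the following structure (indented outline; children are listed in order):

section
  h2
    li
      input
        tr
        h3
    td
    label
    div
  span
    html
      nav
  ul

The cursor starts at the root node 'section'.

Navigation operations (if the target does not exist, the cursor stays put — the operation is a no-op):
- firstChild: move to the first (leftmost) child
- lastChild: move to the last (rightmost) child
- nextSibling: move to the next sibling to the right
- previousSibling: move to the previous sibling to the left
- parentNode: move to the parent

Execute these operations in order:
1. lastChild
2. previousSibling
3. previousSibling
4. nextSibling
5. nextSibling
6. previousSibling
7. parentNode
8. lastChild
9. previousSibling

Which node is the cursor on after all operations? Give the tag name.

After 1 (lastChild): ul
After 2 (previousSibling): span
After 3 (previousSibling): h2
After 4 (nextSibling): span
After 5 (nextSibling): ul
After 6 (previousSibling): span
After 7 (parentNode): section
After 8 (lastChild): ul
After 9 (previousSibling): span

Answer: span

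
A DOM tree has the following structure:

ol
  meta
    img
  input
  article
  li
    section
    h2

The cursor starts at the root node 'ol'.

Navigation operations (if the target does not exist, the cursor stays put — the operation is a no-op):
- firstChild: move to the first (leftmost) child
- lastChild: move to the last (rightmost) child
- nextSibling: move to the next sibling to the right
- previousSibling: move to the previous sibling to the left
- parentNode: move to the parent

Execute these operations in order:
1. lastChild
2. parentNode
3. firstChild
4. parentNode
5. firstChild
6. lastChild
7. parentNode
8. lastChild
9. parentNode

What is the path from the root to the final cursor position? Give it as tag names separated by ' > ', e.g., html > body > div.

Answer: ol > meta

Derivation:
After 1 (lastChild): li
After 2 (parentNode): ol
After 3 (firstChild): meta
After 4 (parentNode): ol
After 5 (firstChild): meta
After 6 (lastChild): img
After 7 (parentNode): meta
After 8 (lastChild): img
After 9 (parentNode): meta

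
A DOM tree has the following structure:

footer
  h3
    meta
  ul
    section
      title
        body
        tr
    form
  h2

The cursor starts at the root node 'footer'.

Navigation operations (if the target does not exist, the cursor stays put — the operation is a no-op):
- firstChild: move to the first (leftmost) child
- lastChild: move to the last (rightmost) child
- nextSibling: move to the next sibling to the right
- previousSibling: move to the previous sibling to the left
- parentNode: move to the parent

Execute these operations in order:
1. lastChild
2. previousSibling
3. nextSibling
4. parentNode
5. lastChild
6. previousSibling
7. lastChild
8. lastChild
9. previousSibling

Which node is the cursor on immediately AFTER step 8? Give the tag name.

After 1 (lastChild): h2
After 2 (previousSibling): ul
After 3 (nextSibling): h2
After 4 (parentNode): footer
After 5 (lastChild): h2
After 6 (previousSibling): ul
After 7 (lastChild): form
After 8 (lastChild): form (no-op, stayed)

Answer: form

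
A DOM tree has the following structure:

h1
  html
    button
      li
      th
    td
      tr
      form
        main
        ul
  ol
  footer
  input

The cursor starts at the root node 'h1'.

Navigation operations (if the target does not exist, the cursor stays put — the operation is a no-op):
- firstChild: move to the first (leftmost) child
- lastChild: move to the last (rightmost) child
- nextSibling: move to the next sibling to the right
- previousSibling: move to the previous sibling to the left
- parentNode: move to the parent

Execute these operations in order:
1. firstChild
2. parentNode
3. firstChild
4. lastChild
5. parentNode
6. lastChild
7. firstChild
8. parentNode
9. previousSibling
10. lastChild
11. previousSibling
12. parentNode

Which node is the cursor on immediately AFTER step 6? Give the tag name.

After 1 (firstChild): html
After 2 (parentNode): h1
After 3 (firstChild): html
After 4 (lastChild): td
After 5 (parentNode): html
After 6 (lastChild): td

Answer: td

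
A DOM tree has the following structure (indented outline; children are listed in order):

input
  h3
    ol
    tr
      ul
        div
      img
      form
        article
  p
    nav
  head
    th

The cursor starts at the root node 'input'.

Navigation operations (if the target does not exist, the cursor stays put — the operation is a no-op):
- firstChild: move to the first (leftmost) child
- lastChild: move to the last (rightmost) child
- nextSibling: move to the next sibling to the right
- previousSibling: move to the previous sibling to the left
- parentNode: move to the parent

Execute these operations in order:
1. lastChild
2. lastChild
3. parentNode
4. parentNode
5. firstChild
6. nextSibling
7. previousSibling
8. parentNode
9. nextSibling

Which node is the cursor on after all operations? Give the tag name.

After 1 (lastChild): head
After 2 (lastChild): th
After 3 (parentNode): head
After 4 (parentNode): input
After 5 (firstChild): h3
After 6 (nextSibling): p
After 7 (previousSibling): h3
After 8 (parentNode): input
After 9 (nextSibling): input (no-op, stayed)

Answer: input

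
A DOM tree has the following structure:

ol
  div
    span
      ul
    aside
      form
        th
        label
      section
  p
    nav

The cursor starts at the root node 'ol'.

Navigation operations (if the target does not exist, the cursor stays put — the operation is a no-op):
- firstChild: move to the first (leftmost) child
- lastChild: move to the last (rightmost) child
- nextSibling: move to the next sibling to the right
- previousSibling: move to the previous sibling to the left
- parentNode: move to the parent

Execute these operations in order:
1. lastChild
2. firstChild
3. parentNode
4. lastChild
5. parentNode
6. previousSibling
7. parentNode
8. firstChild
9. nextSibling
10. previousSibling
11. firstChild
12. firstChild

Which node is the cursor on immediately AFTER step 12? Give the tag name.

Answer: ul

Derivation:
After 1 (lastChild): p
After 2 (firstChild): nav
After 3 (parentNode): p
After 4 (lastChild): nav
After 5 (parentNode): p
After 6 (previousSibling): div
After 7 (parentNode): ol
After 8 (firstChild): div
After 9 (nextSibling): p
After 10 (previousSibling): div
After 11 (firstChild): span
After 12 (firstChild): ul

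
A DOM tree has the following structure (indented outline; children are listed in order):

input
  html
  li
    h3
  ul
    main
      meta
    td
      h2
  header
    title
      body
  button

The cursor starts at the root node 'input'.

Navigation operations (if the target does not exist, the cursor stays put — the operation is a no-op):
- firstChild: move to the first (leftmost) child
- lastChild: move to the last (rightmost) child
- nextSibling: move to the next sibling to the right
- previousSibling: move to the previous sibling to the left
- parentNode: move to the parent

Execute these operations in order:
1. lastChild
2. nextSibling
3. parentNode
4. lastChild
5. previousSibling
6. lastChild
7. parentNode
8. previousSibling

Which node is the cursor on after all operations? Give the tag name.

After 1 (lastChild): button
After 2 (nextSibling): button (no-op, stayed)
After 3 (parentNode): input
After 4 (lastChild): button
After 5 (previousSibling): header
After 6 (lastChild): title
After 7 (parentNode): header
After 8 (previousSibling): ul

Answer: ul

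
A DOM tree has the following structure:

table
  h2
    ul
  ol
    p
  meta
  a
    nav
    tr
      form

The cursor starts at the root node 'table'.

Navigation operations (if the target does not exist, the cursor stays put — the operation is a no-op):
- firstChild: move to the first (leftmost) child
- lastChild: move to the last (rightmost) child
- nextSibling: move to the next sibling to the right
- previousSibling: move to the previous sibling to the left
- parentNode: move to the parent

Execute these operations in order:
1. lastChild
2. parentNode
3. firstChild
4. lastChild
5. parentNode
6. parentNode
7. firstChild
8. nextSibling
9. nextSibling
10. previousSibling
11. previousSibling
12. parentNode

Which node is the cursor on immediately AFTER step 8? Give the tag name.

After 1 (lastChild): a
After 2 (parentNode): table
After 3 (firstChild): h2
After 4 (lastChild): ul
After 5 (parentNode): h2
After 6 (parentNode): table
After 7 (firstChild): h2
After 8 (nextSibling): ol

Answer: ol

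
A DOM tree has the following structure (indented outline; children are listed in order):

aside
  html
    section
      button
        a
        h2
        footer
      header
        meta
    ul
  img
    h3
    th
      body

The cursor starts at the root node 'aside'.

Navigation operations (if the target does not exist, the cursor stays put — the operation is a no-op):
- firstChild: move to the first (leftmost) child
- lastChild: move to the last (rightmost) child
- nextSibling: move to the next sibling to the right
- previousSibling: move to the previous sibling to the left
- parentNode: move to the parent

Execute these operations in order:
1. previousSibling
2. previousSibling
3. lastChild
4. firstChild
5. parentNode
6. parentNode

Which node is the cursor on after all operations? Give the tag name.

Answer: aside

Derivation:
After 1 (previousSibling): aside (no-op, stayed)
After 2 (previousSibling): aside (no-op, stayed)
After 3 (lastChild): img
After 4 (firstChild): h3
After 5 (parentNode): img
After 6 (parentNode): aside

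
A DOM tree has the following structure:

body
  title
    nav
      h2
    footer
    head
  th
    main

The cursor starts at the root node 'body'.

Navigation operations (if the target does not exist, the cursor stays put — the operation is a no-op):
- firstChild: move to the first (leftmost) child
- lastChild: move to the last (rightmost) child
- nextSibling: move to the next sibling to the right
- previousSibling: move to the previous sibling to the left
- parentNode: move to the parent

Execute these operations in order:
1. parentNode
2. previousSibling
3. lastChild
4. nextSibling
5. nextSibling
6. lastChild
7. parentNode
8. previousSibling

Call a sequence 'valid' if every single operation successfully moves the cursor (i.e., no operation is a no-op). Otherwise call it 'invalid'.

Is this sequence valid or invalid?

After 1 (parentNode): body (no-op, stayed)
After 2 (previousSibling): body (no-op, stayed)
After 3 (lastChild): th
After 4 (nextSibling): th (no-op, stayed)
After 5 (nextSibling): th (no-op, stayed)
After 6 (lastChild): main
After 7 (parentNode): th
After 8 (previousSibling): title

Answer: invalid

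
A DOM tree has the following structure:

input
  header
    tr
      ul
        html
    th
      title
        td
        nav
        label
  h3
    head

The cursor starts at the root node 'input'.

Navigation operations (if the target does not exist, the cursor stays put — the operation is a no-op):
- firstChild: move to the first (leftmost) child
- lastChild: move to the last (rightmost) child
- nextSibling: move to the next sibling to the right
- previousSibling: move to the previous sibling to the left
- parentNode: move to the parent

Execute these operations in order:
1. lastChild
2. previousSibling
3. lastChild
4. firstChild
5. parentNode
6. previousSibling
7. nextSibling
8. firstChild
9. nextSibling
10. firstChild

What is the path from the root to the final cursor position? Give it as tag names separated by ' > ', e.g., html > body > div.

After 1 (lastChild): h3
After 2 (previousSibling): header
After 3 (lastChild): th
After 4 (firstChild): title
After 5 (parentNode): th
After 6 (previousSibling): tr
After 7 (nextSibling): th
After 8 (firstChild): title
After 9 (nextSibling): title (no-op, stayed)
After 10 (firstChild): td

Answer: input > header > th > title > td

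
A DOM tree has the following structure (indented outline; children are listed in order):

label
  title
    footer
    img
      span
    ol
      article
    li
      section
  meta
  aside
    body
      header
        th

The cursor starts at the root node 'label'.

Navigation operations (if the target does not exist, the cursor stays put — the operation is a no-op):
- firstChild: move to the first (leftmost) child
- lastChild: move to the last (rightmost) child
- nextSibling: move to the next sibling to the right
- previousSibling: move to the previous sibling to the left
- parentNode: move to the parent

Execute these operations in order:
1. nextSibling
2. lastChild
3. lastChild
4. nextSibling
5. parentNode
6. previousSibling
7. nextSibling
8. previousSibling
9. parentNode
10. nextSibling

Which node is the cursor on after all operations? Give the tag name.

After 1 (nextSibling): label (no-op, stayed)
After 2 (lastChild): aside
After 3 (lastChild): body
After 4 (nextSibling): body (no-op, stayed)
After 5 (parentNode): aside
After 6 (previousSibling): meta
After 7 (nextSibling): aside
After 8 (previousSibling): meta
After 9 (parentNode): label
After 10 (nextSibling): label (no-op, stayed)

Answer: label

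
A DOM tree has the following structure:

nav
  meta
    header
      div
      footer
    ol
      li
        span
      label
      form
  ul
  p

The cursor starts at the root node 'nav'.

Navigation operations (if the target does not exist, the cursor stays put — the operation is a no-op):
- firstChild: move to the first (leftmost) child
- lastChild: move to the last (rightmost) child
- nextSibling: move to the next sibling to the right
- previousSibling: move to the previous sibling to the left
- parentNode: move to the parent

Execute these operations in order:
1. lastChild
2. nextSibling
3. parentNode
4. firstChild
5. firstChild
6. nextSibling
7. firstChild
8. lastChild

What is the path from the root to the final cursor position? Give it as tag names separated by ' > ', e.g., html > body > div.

After 1 (lastChild): p
After 2 (nextSibling): p (no-op, stayed)
After 3 (parentNode): nav
After 4 (firstChild): meta
After 5 (firstChild): header
After 6 (nextSibling): ol
After 7 (firstChild): li
After 8 (lastChild): span

Answer: nav > meta > ol > li > span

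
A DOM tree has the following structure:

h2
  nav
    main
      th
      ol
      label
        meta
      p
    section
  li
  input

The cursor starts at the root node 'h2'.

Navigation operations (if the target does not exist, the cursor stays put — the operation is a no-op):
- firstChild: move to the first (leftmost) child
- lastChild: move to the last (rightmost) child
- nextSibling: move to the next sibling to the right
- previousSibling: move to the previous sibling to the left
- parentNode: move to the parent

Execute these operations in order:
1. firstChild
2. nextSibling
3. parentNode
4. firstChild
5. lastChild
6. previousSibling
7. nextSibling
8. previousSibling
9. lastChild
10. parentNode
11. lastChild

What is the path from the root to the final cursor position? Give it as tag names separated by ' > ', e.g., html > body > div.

Answer: h2 > nav > main > p

Derivation:
After 1 (firstChild): nav
After 2 (nextSibling): li
After 3 (parentNode): h2
After 4 (firstChild): nav
After 5 (lastChild): section
After 6 (previousSibling): main
After 7 (nextSibling): section
After 8 (previousSibling): main
After 9 (lastChild): p
After 10 (parentNode): main
After 11 (lastChild): p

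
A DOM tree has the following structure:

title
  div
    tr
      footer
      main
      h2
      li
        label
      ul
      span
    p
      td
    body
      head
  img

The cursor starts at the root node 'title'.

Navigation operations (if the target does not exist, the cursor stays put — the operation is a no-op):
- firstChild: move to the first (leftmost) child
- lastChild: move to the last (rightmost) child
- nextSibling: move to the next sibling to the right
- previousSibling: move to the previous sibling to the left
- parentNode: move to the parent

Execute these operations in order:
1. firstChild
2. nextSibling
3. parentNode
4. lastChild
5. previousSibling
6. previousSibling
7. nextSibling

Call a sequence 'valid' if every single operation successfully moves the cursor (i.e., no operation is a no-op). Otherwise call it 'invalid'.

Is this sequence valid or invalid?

After 1 (firstChild): div
After 2 (nextSibling): img
After 3 (parentNode): title
After 4 (lastChild): img
After 5 (previousSibling): div
After 6 (previousSibling): div (no-op, stayed)
After 7 (nextSibling): img

Answer: invalid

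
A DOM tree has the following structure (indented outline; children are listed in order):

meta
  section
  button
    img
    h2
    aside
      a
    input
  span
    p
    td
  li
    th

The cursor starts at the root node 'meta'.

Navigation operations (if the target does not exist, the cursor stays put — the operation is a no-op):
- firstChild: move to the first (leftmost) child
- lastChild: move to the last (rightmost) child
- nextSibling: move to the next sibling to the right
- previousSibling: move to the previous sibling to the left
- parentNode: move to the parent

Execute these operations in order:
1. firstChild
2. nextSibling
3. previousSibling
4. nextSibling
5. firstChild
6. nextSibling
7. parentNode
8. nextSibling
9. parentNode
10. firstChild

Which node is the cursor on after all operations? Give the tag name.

Answer: section

Derivation:
After 1 (firstChild): section
After 2 (nextSibling): button
After 3 (previousSibling): section
After 4 (nextSibling): button
After 5 (firstChild): img
After 6 (nextSibling): h2
After 7 (parentNode): button
After 8 (nextSibling): span
After 9 (parentNode): meta
After 10 (firstChild): section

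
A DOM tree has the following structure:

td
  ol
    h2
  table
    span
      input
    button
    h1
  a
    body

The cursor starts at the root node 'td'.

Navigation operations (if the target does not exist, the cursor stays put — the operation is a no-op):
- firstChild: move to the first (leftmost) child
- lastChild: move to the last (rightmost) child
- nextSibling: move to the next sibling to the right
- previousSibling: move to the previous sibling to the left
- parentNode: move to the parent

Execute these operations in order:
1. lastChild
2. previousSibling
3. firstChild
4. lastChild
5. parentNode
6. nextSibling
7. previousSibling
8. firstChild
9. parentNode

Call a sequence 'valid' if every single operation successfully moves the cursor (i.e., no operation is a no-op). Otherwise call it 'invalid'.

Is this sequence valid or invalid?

After 1 (lastChild): a
After 2 (previousSibling): table
After 3 (firstChild): span
After 4 (lastChild): input
After 5 (parentNode): span
After 6 (nextSibling): button
After 7 (previousSibling): span
After 8 (firstChild): input
After 9 (parentNode): span

Answer: valid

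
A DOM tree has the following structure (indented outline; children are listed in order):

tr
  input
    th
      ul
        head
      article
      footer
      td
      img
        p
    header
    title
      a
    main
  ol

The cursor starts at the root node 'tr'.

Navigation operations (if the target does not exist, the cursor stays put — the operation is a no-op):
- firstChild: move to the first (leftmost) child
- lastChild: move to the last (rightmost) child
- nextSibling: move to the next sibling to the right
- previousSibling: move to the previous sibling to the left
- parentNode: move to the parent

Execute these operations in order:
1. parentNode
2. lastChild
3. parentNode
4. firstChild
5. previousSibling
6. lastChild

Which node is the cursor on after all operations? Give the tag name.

Answer: main

Derivation:
After 1 (parentNode): tr (no-op, stayed)
After 2 (lastChild): ol
After 3 (parentNode): tr
After 4 (firstChild): input
After 5 (previousSibling): input (no-op, stayed)
After 6 (lastChild): main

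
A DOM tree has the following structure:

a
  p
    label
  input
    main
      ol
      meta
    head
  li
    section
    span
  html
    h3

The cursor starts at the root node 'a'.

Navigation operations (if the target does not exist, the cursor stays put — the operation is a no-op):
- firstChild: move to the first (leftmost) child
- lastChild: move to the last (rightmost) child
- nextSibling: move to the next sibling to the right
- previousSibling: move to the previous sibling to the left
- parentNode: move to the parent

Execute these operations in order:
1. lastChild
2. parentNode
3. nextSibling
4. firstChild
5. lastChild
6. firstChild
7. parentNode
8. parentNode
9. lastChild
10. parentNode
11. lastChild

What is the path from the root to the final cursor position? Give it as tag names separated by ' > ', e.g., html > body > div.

Answer: a > html

Derivation:
After 1 (lastChild): html
After 2 (parentNode): a
After 3 (nextSibling): a (no-op, stayed)
After 4 (firstChild): p
After 5 (lastChild): label
After 6 (firstChild): label (no-op, stayed)
After 7 (parentNode): p
After 8 (parentNode): a
After 9 (lastChild): html
After 10 (parentNode): a
After 11 (lastChild): html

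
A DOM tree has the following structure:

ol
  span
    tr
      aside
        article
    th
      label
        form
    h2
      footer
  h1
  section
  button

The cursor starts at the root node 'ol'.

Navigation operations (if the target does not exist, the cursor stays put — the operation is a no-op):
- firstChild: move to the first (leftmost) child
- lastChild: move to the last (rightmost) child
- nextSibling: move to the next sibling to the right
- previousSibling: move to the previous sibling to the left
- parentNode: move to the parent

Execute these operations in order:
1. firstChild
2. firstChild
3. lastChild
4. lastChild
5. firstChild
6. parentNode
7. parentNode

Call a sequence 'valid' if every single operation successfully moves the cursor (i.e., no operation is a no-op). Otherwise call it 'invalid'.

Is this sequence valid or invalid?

Answer: invalid

Derivation:
After 1 (firstChild): span
After 2 (firstChild): tr
After 3 (lastChild): aside
After 4 (lastChild): article
After 5 (firstChild): article (no-op, stayed)
After 6 (parentNode): aside
After 7 (parentNode): tr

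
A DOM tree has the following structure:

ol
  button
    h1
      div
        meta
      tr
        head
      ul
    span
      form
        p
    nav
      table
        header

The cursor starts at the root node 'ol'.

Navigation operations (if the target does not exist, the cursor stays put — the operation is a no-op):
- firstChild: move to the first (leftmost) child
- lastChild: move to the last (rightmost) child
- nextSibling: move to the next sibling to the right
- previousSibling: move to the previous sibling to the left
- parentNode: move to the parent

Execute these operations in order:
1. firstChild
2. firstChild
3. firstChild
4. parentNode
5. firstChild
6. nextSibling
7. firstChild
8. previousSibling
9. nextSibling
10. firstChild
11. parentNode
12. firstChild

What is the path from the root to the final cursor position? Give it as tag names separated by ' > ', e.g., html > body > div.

Answer: ol > button > h1 > tr > head

Derivation:
After 1 (firstChild): button
After 2 (firstChild): h1
After 3 (firstChild): div
After 4 (parentNode): h1
After 5 (firstChild): div
After 6 (nextSibling): tr
After 7 (firstChild): head
After 8 (previousSibling): head (no-op, stayed)
After 9 (nextSibling): head (no-op, stayed)
After 10 (firstChild): head (no-op, stayed)
After 11 (parentNode): tr
After 12 (firstChild): head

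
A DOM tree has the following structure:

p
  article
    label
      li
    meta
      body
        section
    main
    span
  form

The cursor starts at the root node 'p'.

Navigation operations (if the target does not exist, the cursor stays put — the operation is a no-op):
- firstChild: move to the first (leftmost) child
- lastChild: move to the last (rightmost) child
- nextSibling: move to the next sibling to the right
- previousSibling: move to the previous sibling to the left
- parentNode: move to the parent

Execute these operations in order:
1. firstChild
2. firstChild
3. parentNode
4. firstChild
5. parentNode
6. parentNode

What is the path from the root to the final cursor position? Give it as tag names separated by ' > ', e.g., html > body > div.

Answer: p

Derivation:
After 1 (firstChild): article
After 2 (firstChild): label
After 3 (parentNode): article
After 4 (firstChild): label
After 5 (parentNode): article
After 6 (parentNode): p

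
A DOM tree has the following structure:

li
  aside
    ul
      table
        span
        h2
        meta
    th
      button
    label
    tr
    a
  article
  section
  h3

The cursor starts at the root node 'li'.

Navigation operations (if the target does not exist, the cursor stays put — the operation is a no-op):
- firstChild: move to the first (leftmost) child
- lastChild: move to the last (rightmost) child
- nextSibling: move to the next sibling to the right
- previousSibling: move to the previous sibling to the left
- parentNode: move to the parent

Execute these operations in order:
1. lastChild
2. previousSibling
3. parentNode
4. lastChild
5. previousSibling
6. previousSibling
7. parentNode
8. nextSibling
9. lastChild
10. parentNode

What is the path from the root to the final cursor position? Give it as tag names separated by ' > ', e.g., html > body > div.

After 1 (lastChild): h3
After 2 (previousSibling): section
After 3 (parentNode): li
After 4 (lastChild): h3
After 5 (previousSibling): section
After 6 (previousSibling): article
After 7 (parentNode): li
After 8 (nextSibling): li (no-op, stayed)
After 9 (lastChild): h3
After 10 (parentNode): li

Answer: li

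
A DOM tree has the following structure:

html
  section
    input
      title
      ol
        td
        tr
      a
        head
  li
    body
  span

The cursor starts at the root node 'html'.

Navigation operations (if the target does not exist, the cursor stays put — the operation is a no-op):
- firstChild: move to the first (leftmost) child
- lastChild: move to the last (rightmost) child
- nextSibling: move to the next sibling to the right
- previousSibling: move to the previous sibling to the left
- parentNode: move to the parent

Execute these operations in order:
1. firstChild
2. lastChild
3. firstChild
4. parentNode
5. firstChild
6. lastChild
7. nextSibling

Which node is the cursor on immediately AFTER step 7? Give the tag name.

Answer: ol

Derivation:
After 1 (firstChild): section
After 2 (lastChild): input
After 3 (firstChild): title
After 4 (parentNode): input
After 5 (firstChild): title
After 6 (lastChild): title (no-op, stayed)
After 7 (nextSibling): ol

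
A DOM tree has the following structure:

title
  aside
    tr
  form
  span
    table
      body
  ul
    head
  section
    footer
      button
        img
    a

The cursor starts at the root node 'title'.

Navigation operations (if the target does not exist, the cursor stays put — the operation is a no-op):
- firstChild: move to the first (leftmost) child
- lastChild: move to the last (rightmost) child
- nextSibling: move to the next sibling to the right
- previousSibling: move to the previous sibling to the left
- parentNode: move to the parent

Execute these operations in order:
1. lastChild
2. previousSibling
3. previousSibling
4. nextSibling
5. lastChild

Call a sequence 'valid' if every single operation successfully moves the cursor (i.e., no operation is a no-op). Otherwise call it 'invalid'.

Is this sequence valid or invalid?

Answer: valid

Derivation:
After 1 (lastChild): section
After 2 (previousSibling): ul
After 3 (previousSibling): span
After 4 (nextSibling): ul
After 5 (lastChild): head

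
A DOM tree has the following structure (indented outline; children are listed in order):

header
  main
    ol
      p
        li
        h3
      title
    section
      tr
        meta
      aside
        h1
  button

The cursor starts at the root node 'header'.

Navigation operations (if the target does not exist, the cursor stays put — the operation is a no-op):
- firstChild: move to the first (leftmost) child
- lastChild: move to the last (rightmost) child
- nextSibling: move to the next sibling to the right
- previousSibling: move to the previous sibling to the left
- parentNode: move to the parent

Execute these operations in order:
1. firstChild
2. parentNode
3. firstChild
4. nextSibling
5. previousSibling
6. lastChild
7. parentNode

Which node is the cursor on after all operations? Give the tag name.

Answer: main

Derivation:
After 1 (firstChild): main
After 2 (parentNode): header
After 3 (firstChild): main
After 4 (nextSibling): button
After 5 (previousSibling): main
After 6 (lastChild): section
After 7 (parentNode): main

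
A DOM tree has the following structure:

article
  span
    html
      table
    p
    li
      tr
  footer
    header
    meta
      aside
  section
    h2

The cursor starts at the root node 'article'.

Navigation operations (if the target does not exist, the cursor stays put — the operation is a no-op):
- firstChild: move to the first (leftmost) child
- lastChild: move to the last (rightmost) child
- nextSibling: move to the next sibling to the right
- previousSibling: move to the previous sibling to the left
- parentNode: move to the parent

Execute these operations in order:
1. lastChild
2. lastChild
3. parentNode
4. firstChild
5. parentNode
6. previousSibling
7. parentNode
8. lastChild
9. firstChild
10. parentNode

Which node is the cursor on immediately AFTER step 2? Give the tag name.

After 1 (lastChild): section
After 2 (lastChild): h2

Answer: h2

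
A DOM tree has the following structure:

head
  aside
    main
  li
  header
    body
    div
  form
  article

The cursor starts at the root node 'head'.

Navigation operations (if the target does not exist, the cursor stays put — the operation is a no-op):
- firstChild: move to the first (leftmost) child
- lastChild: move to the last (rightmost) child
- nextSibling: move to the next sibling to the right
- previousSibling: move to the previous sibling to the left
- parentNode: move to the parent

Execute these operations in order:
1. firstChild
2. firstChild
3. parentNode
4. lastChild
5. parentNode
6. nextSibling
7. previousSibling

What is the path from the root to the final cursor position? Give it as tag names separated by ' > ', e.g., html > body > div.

After 1 (firstChild): aside
After 2 (firstChild): main
After 3 (parentNode): aside
After 4 (lastChild): main
After 5 (parentNode): aside
After 6 (nextSibling): li
After 7 (previousSibling): aside

Answer: head > aside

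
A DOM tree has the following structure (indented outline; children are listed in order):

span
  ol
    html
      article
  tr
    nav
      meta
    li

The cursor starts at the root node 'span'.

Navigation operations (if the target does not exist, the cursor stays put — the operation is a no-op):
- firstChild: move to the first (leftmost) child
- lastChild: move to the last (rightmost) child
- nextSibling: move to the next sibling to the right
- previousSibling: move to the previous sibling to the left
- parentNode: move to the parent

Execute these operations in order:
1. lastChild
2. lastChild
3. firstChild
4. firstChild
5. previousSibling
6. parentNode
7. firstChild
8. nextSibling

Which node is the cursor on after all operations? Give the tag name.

Answer: li

Derivation:
After 1 (lastChild): tr
After 2 (lastChild): li
After 3 (firstChild): li (no-op, stayed)
After 4 (firstChild): li (no-op, stayed)
After 5 (previousSibling): nav
After 6 (parentNode): tr
After 7 (firstChild): nav
After 8 (nextSibling): li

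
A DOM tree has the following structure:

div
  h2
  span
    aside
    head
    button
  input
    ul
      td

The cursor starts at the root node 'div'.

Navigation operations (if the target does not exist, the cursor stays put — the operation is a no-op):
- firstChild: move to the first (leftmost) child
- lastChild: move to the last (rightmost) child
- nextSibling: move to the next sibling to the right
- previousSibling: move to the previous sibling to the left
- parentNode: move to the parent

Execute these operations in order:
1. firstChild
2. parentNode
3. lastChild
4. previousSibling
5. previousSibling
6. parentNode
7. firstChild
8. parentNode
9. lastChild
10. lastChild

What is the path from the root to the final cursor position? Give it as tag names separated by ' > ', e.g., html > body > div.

Answer: div > input > ul

Derivation:
After 1 (firstChild): h2
After 2 (parentNode): div
After 3 (lastChild): input
After 4 (previousSibling): span
After 5 (previousSibling): h2
After 6 (parentNode): div
After 7 (firstChild): h2
After 8 (parentNode): div
After 9 (lastChild): input
After 10 (lastChild): ul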